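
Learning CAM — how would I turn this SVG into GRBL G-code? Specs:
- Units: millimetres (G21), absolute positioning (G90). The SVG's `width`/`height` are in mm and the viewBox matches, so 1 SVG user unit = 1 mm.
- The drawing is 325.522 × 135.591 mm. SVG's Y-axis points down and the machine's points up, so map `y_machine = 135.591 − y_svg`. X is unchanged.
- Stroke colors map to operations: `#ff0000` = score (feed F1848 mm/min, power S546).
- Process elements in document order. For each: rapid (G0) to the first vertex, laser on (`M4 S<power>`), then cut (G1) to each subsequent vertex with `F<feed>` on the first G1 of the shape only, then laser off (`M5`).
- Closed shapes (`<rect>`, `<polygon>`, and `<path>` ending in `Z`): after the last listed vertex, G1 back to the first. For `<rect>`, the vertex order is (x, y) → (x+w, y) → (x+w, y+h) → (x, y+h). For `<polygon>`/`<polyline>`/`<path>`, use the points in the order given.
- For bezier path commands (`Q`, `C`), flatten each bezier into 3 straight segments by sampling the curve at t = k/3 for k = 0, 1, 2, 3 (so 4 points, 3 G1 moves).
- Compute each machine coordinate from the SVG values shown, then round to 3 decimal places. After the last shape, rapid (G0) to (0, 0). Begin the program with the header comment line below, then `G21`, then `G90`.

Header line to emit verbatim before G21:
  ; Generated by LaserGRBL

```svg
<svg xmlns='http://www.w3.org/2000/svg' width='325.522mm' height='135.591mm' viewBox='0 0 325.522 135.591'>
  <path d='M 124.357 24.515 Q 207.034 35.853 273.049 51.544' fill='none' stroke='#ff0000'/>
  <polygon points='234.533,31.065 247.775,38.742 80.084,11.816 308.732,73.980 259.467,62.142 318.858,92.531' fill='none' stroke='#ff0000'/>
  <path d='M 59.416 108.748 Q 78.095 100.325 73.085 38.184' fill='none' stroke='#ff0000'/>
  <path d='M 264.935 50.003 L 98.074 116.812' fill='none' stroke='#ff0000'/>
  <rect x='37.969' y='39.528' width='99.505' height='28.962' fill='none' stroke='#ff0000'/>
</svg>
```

; Generated by LaserGRBL
G21
G90
G0 X124.357 Y111.076
M4 S546
G1 X177.624 Y103.034 F1848
G1 X227.188 Y94.024
G1 X273.049 Y84.047
M5
G0 X234.533 Y104.526
M4 S546
G1 X247.775 Y96.849 F1848
G1 X80.084 Y123.775
G1 X308.732 Y61.611
G1 X259.467 Y73.449
G1 X318.858 Y43.060
G1 X234.533 Y104.526
M5
G0 X59.416 Y26.843
M4 S546
G1 X69.237 Y38.427 F1848
G1 X73.793 Y61.948
G1 X73.085 Y97.407
M5
G0 X264.935 Y85.588
M4 S546
G1 X98.074 Y18.779 F1848
M5
G0 X37.969 Y96.063
M4 S546
G1 X137.474 Y96.063 F1848
G1 X137.474 Y67.101
G1 X37.969 Y67.101
G1 X37.969 Y96.063
M5
G0 X0.000 Y0.000

Since the viewBox matches the mm dimensions, user units are millimetres directly. The only transform is the Y-flip y_m = 135.591 − y_svg.

Shape 1 is a quadratic bezier drawn with `<path>`. Its stroke #ff0000 means score at S546, F1848. After flipping Y the toolpath is (124.357,111.076) → (177.624,103.034) → (227.188,94.024) → (273.049,84.047).

Shape 2 is a closed polygon drawn with `<polygon>`. Its stroke #ff0000 means score at S546, F1848. After flipping Y the toolpath is (234.533,104.526) → (247.775,96.849) → (80.084,123.775) → (308.732,61.611) → (259.467,73.449) → (318.858,43.060) → (234.533,104.526), returning to the start.

Shape 3 is a quadratic bezier drawn with `<path>`. Its stroke #ff0000 means score at S546, F1848. After flipping Y the toolpath is (59.416,26.843) → (69.237,38.427) → (73.793,61.948) → (73.085,97.407).

Shape 4 is a line segment drawn with `<path>`. Its stroke #ff0000 means score at S546, F1848. After flipping Y the toolpath is (264.935,85.588) → (98.074,18.779).

Shape 5 is a rectangle drawn with `<rect>`. Its stroke #ff0000 means score at S546, F1848. After flipping Y the toolpath is (37.969,96.063) → (137.474,96.063) → (137.474,67.101) → (37.969,67.101) → (37.969,96.063), returning to the start.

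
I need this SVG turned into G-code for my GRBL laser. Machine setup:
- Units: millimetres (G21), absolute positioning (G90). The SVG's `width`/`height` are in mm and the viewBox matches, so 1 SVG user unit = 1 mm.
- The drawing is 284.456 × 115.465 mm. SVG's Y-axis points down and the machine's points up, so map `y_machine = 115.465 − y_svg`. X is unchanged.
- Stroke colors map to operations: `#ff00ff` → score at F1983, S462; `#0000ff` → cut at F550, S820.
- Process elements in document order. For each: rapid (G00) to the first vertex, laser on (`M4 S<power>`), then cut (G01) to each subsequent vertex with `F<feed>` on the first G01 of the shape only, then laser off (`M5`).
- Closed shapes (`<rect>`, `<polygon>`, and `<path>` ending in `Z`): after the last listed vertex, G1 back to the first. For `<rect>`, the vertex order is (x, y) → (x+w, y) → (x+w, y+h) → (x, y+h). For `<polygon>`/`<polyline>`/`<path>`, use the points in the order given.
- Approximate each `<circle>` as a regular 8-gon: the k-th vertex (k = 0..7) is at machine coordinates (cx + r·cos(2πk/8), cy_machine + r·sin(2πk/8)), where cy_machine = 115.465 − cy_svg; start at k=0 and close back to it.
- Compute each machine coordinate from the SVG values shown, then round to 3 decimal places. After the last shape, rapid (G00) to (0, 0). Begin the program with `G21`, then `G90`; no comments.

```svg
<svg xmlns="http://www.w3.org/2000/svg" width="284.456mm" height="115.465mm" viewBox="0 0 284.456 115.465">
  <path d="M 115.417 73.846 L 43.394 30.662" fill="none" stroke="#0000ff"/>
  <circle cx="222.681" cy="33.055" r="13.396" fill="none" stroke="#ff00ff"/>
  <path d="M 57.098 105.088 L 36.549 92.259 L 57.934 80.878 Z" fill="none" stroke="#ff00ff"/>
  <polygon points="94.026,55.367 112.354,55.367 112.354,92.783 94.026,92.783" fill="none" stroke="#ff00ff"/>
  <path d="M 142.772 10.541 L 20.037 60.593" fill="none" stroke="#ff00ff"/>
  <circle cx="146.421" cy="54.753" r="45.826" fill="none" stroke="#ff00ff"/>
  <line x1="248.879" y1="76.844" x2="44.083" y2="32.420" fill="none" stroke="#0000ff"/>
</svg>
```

1 u = 1 mm; y_m = 115.465 − y.

[1] `<path>` line segment, #0000ff→cut S820 F550: (115.417,41.619) → (43.394,84.803)

[2] `<circle>` circle, #ff00ff→score S462 F1983: (236.077,82.410) → (232.153,91.882) → (222.681,95.806) → (213.209,91.882) → (209.285,82.410) → (213.209,72.938) → (222.681,69.014) → (232.153,72.938) → (236.077,82.410) (closed)

[3] `<path>` regular polygon, #ff00ff→score S462 F1983: (57.098,10.377) → (36.549,23.206) → (57.934,34.587) → (57.098,10.377) (closed)

[4] `<polygon>` rectangle, #ff00ff→score S462 F1983: (94.026,60.098) → (112.354,60.098) → (112.354,22.682) → (94.026,22.682) → (94.026,60.098) (closed)

[5] `<path>` line segment, #ff00ff→score S462 F1983: (142.772,104.924) → (20.037,54.872)

[6] `<circle>` circle, #ff00ff→score S462 F1983: (192.247,60.712) → (178.825,93.116) → (146.421,106.538) → (114.017,93.116) → (100.595,60.712) → (114.017,28.308) → (146.421,14.886) → (178.825,28.308) → (192.247,60.712) (closed)

[7] `<line>` line segment, #0000ff→cut S820 F550: (248.879,38.621) → (44.083,83.045)

G21
G90
G00 X115.417 Y41.619
M4 S820
G01 X43.394 Y84.803 F550
M5
G00 X236.077 Y82.410
M4 S462
G01 X232.153 Y91.882 F1983
G01 X222.681 Y95.806
G01 X213.209 Y91.882
G01 X209.285 Y82.410
G01 X213.209 Y72.938
G01 X222.681 Y69.014
G01 X232.153 Y72.938
G01 X236.077 Y82.410
M5
G00 X57.098 Y10.377
M4 S462
G01 X36.549 Y23.206 F1983
G01 X57.934 Y34.587
G01 X57.098 Y10.377
M5
G00 X94.026 Y60.098
M4 S462
G01 X112.354 Y60.098 F1983
G01 X112.354 Y22.682
G01 X94.026 Y22.682
G01 X94.026 Y60.098
M5
G00 X142.772 Y104.924
M4 S462
G01 X20.037 Y54.872 F1983
M5
G00 X192.247 Y60.712
M4 S462
G01 X178.825 Y93.116 F1983
G01 X146.421 Y106.538
G01 X114.017 Y93.116
G01 X100.595 Y60.712
G01 X114.017 Y28.308
G01 X146.421 Y14.886
G01 X178.825 Y28.308
G01 X192.247 Y60.712
M5
G00 X248.879 Y38.621
M4 S820
G01 X44.083 Y83.045 F550
M5
G00 X0.000 Y0.000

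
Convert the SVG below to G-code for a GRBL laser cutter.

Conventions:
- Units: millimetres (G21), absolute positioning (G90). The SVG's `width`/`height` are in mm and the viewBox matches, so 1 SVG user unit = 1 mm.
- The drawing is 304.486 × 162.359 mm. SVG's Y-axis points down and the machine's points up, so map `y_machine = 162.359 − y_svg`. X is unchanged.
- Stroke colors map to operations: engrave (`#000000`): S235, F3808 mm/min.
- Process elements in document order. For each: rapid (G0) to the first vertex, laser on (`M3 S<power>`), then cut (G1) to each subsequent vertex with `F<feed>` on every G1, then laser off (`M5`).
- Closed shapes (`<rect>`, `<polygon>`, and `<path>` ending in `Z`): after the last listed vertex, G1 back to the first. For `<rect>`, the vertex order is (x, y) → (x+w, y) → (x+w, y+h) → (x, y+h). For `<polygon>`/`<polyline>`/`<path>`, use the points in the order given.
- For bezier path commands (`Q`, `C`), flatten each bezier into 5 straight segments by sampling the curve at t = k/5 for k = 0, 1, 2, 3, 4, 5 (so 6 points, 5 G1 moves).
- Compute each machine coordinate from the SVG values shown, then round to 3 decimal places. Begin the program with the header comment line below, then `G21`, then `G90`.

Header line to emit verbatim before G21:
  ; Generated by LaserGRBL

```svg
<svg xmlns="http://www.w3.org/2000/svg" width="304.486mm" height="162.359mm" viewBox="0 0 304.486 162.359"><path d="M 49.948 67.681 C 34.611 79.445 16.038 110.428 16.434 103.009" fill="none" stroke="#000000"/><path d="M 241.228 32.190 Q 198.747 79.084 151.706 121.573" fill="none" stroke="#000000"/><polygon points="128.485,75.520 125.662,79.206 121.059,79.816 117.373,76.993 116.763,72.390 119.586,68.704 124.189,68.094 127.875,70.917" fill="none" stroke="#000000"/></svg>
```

; Generated by LaserGRBL
G21
G90
G0 X49.948 Y94.678
M3 S235
G1 X40.535 Y85.774 F3808
G1 X31.411 Y75.024 F3808
G1 X23.643 Y65.192 F3808
G1 X18.295 Y59.046 F3808
G1 X16.434 Y59.350 F3808
M5
G0 X241.228 Y130.169
M3 S235
G1 X224.053 Y111.588 F3808
G1 X206.514 Y93.359 F3808
G1 X188.609 Y75.482 F3808
G1 X170.340 Y57.958 F3808
G1 X151.706 Y40.786 F3808
M5
G0 X128.485 Y86.839
M3 S235
G1 X125.662 Y83.153 F3808
G1 X121.059 Y82.543 F3808
G1 X117.373 Y85.366 F3808
G1 X116.763 Y89.969 F3808
G1 X119.586 Y93.655 F3808
G1 X124.189 Y94.265 F3808
G1 X127.875 Y91.442 F3808
G1 X128.485 Y86.839 F3808
M5

Since the viewBox matches the mm dimensions, user units are millimetres directly. The only transform is the Y-flip y_m = 162.359 − y_svg.

Shape 1 is a cubic bezier drawn with `<path>`. Its stroke #000000 means engrave at S235, F3808. After flipping Y the toolpath is (49.948,94.678) → (40.535,85.774) → (31.411,75.024) → (23.643,65.192) → (18.295,59.046) → (16.434,59.350).

Shape 2 is a quadratic bezier drawn with `<path>`. Its stroke #000000 means engrave at S235, F3808. After flipping Y the toolpath is (241.228,130.169) → (224.053,111.588) → (206.514,93.359) → (188.609,75.482) → (170.340,57.958) → (151.706,40.786).

Shape 3 is a regular polygon drawn with `<polygon>`. Its stroke #000000 means engrave at S235, F3808. After flipping Y the toolpath is (128.485,86.839) → (125.662,83.153) → (121.059,82.543) → (117.373,85.366) → (116.763,89.969) → (119.586,93.655) → (124.189,94.265) → (127.875,91.442) → (128.485,86.839), returning to the start.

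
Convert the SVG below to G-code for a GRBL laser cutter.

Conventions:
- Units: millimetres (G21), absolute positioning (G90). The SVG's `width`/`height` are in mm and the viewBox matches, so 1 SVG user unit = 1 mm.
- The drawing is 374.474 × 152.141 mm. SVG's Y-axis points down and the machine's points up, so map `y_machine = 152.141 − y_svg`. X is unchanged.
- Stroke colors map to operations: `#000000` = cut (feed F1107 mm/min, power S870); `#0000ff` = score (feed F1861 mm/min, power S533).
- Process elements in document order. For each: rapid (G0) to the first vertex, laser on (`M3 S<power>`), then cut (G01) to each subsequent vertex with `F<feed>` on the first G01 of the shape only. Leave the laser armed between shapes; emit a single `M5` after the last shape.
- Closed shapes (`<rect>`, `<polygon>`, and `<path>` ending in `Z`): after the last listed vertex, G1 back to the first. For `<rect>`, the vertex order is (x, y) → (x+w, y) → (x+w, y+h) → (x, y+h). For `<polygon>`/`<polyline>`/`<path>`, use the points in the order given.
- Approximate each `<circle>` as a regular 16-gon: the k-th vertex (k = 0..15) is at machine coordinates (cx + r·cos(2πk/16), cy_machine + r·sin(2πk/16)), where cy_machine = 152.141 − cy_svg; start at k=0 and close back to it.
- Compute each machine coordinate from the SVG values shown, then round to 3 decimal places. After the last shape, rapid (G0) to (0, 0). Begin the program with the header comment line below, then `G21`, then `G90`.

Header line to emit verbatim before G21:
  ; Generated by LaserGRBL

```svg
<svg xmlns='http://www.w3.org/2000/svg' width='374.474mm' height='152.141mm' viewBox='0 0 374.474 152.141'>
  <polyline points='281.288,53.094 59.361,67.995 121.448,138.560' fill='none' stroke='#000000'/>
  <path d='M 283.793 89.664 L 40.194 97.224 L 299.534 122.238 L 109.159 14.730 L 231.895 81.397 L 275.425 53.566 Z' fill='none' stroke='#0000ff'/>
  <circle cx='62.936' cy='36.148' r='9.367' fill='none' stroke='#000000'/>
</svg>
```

viewBox `0 0 374.474 152.141` with mm width/height → 1 unit = 1 mm. Flip: y_m = 152.141 − y_svg.

**Shape 1** — `<polyline>` open polyline, stroke `#000000` → cut (S870, F1107). Machine vertices: (281.288,99.047) → (59.361,84.146) → (121.448,13.581). Open path.

**Shape 2** — `<path>` closed polygon, stroke `#0000ff` → score (S533, F1861). Machine vertices: (283.793,62.477) → (40.194,54.917) → (299.534,29.903) → (109.159,137.411) → (231.895,70.744) → (275.425,98.575) → (283.793,62.477). Closed: final G1 returns to the first vertex.

**Shape 3** — `<circle>` circle, stroke `#000000` → cut (S870, F1107). Machine vertices: (72.303,115.993) → (71.590,119.578) → (69.559,122.616) → (66.521,124.647) → (62.936,125.360) → (59.351,124.647) → (56.313,122.616) → (54.282,119.578) → (53.569,115.993) → (54.282,112.408) → (56.313,109.370) → (59.351,107.339) → (62.936,106.626) → (66.521,107.339) → (69.559,109.370) → (71.590,112.408) → (72.303,115.993). Closed: final G1 returns to the first vertex.

; Generated by LaserGRBL
G21
G90
G0 X281.288 Y99.047
M3 S870
G01 X59.361 Y84.146 F1107
G01 X121.448 Y13.581
G0 X283.793 Y62.477
M3 S533
G01 X40.194 Y54.917 F1861
G01 X299.534 Y29.903
G01 X109.159 Y137.411
G01 X231.895 Y70.744
G01 X275.425 Y98.575
G01 X283.793 Y62.477
G0 X72.303 Y115.993
M3 S870
G01 X71.590 Y119.578 F1107
G01 X69.559 Y122.616
G01 X66.521 Y124.647
G01 X62.936 Y125.360
G01 X59.351 Y124.647
G01 X56.313 Y122.616
G01 X54.282 Y119.578
G01 X53.569 Y115.993
G01 X54.282 Y112.408
G01 X56.313 Y109.370
G01 X59.351 Y107.339
G01 X62.936 Y106.626
G01 X66.521 Y107.339
G01 X69.559 Y109.370
G01 X71.590 Y112.408
G01 X72.303 Y115.993
M5
G0 X0.000 Y0.000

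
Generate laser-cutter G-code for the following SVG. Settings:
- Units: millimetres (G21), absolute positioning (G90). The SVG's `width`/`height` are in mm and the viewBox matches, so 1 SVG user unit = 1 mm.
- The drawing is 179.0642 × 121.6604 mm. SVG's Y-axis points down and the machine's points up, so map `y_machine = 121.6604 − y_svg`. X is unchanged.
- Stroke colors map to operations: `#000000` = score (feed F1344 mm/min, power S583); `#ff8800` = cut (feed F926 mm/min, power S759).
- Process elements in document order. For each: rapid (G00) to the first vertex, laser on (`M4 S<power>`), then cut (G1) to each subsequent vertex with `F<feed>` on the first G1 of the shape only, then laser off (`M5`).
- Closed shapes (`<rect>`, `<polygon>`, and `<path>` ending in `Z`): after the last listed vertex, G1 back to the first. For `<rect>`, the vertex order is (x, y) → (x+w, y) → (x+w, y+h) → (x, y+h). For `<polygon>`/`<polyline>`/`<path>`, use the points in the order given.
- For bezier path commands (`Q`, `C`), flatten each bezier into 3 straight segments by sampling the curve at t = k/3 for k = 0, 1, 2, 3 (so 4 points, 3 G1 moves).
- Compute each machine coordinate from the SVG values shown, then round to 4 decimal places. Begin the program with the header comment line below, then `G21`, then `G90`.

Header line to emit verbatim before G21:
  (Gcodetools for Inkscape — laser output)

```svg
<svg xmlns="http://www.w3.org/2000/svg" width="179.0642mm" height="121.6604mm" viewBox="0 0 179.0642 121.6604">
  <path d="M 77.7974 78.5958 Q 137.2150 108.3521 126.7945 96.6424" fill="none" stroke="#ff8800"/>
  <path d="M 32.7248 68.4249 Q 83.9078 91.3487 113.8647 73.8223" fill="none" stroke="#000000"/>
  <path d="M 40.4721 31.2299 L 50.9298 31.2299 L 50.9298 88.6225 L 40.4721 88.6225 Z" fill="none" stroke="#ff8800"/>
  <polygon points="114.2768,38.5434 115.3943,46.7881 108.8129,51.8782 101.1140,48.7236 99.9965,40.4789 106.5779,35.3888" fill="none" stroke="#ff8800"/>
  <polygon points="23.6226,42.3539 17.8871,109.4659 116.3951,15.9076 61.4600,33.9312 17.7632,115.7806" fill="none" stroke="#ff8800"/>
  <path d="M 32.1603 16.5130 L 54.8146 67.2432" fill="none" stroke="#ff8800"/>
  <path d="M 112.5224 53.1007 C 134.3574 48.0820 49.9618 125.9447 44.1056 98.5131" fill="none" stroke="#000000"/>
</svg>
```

(Gcodetools for Inkscape — laser output)
G21
G90
G00 X77.7974 Y43.0646
M4 S759
G1 X109.6493 Y27.8344 F926
G1 X125.9817 Y21.8189
G1 X126.7945 Y25.0180
M5
G00 X32.7248 Y53.2355
M4 S583
G1 X64.4883 Y42.4474 F1344
G1 X91.5350 Y40.6483
G1 X113.8647 Y47.8381
M5
G00 X40.4721 Y90.4305
M4 S759
G1 X50.9298 Y90.4305 F926
G1 X50.9298 Y33.0379
G1 X40.4721 Y33.0379
G1 X40.4721 Y90.4305
M5
G00 X114.2768 Y83.1170
M4 S759
G1 X115.3943 Y74.8723 F926
G1 X108.8129 Y69.7822
G1 X101.1140 Y72.9368
G1 X99.9965 Y81.1815
G1 X106.5779 Y86.2716
G1 X114.2768 Y83.1170
M5
G00 X23.6226 Y79.3065
M4 S759
G1 X17.8871 Y12.1945 F926
G1 X116.3951 Y105.7528
G1 X61.4600 Y87.7292
G1 X17.7632 Y5.8798
G1 X23.6226 Y79.3065
M5
G00 X32.1603 Y105.1474
M4 S759
G1 X54.8146 Y54.4172 F926
M5
G00 X112.5224 Y68.5597
M4 S583
G1 X105.7905 Y52.9207 F1344
G1 X69.2983 Y23.8443
G1 X44.1056 Y23.1473
M5

viewBox `0 0 179.0642 121.6604` with mm width/height → 1 unit = 1 mm. Flip: y_m = 121.6604 − y_svg.

**Shape 1** — `<path>` quadratic bezier, stroke `#ff8800` → cut (S759, F926). Control points (SVG): P0=(77.7974,78.5958), P1=(137.2150,108.3521), P2=(126.7945,96.6424); sampled at t=k/3. Machine vertices: (77.7974,43.0646) → (109.6493,27.8344) → (125.9817,21.8189) → (126.7945,25.0180). Open path.

**Shape 2** — `<path>` quadratic bezier, stroke `#000000` → score (S583, F1344). Control points (SVG): P0=(32.7248,68.4249), P1=(83.9078,91.3487), P2=(113.8647,73.8223); sampled at t=k/3. Machine vertices: (32.7248,53.2355) → (64.4883,42.4474) → (91.5350,40.6483) → (113.8647,47.8381). Open path.

**Shape 3** — `<path>` rectangle, stroke `#ff8800` → cut (S759, F926). Machine vertices: (40.4721,90.4305) → (50.9298,90.4305) → (50.9298,33.0379) → (40.4721,33.0379) → (40.4721,90.4305). Closed: final G1 returns to the first vertex.

**Shape 4** — `<polygon>` regular polygon, stroke `#ff8800` → cut (S759, F926). Machine vertices: (114.2768,83.1170) → (115.3943,74.8723) → (108.8129,69.7822) → (101.1140,72.9368) → (99.9965,81.1815) → (106.5779,86.2716) → (114.2768,83.1170). Closed: final G1 returns to the first vertex.

**Shape 5** — `<polygon>` closed polygon, stroke `#ff8800` → cut (S759, F926). Machine vertices: (23.6226,79.3065) → (17.8871,12.1945) → (116.3951,105.7528) → (61.4600,87.7292) → (17.7632,5.8798) → (23.6226,79.3065). Closed: final G1 returns to the first vertex.

**Shape 6** — `<path>` line segment, stroke `#ff8800` → cut (S759, F926). Machine vertices: (32.1603,105.1474) → (54.8146,54.4172). Open path.

**Shape 7** — `<path>` cubic bezier, stroke `#000000` → score (S583, F1344). Control points (SVG): P0=(112.5224,53.1007), P1=(134.3574,48.0820), P2=(49.9618,125.9447), P3=(44.1056,98.5131); sampled at t=k/3. Machine vertices: (112.5224,68.5597) → (105.7905,52.9207) → (69.2983,23.8443) → (44.1056,23.1473). Open path.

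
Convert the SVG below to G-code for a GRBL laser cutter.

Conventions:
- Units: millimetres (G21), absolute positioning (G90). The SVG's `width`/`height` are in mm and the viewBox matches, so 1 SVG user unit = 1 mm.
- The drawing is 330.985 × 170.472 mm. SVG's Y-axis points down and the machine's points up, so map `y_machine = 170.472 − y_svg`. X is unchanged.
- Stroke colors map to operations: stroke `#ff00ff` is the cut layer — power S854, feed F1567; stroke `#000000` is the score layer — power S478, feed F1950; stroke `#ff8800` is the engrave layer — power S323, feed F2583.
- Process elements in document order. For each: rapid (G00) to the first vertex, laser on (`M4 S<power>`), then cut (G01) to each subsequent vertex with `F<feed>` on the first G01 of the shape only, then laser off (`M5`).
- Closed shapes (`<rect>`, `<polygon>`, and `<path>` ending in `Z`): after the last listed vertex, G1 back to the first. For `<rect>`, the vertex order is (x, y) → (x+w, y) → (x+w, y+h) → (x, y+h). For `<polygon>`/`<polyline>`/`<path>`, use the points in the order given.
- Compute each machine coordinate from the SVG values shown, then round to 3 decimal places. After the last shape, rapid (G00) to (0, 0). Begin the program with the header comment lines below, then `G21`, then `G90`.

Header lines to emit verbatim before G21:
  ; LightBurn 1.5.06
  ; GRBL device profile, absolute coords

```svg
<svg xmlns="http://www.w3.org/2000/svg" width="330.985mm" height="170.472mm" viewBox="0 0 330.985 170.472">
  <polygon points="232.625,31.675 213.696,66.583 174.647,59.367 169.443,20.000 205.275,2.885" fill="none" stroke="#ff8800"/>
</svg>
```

; LightBurn 1.5.06
; GRBL device profile, absolute coords
G21
G90
G00 X232.625 Y138.797
M4 S323
G01 X213.696 Y103.889 F2583
G01 X174.647 Y111.105
G01 X169.443 Y150.472
G01 X205.275 Y167.587
G01 X232.625 Y138.797
M5
G00 X0.000 Y0.000

Since the viewBox matches the mm dimensions, user units are millimetres directly. The only transform is the Y-flip y_m = 170.472 − y_svg.

Shape 1 is a regular polygon drawn with `<polygon>`. Its stroke #ff8800 means engrave at S323, F2583. After flipping Y the toolpath is (232.625,138.797) → (213.696,103.889) → (174.647,111.105) → (169.443,150.472) → (205.275,167.587) → (232.625,138.797), returning to the start.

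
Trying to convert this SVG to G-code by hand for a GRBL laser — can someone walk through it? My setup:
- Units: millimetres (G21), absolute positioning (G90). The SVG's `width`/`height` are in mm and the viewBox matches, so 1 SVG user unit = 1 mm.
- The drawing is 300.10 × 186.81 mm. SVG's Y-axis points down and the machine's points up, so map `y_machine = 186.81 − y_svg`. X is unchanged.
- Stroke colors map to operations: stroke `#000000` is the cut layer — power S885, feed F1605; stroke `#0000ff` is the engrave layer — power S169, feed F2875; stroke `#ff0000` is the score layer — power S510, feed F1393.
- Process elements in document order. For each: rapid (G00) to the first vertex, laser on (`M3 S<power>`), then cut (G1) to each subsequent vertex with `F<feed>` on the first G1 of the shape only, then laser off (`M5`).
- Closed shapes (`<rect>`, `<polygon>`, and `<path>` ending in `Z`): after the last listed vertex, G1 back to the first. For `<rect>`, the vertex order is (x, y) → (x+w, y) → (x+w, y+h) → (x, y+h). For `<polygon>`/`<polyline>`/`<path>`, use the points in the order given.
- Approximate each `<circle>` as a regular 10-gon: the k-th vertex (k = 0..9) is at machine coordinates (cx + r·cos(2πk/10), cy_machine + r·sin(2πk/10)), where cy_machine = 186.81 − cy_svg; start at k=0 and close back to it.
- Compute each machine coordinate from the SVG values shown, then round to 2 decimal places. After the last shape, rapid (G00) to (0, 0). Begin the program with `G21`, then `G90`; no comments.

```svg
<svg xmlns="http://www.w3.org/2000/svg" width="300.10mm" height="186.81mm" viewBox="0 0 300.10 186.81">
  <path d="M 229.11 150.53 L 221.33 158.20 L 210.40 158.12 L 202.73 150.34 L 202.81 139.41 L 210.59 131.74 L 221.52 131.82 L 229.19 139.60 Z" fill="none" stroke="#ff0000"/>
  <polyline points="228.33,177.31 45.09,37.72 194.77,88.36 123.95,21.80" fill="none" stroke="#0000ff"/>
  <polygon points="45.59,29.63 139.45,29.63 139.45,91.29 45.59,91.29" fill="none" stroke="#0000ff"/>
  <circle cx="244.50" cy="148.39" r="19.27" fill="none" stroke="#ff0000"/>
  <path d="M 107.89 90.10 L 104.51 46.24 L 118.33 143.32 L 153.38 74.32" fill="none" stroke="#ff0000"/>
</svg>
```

1 u = 1 mm; y_m = 186.81 − y.

[1] `<path>` regular polygon, #ff0000→score S510 F1393: (229.11,36.28) → (221.33,28.61) → (210.40,28.69) → (202.73,36.47) → (202.81,47.40) → (210.59,55.07) → (221.52,54.99) → (229.19,47.21) → (229.11,36.28) (closed)

[2] `<polyline>` open polyline, #0000ff→engrave S169 F2875: (228.33,9.50) → (45.09,149.09) → (194.77,98.45) → (123.95,165.01)

[3] `<polygon>` rectangle, #0000ff→engrave S169 F2875: (45.59,157.18) → (139.45,157.18) → (139.45,95.52) → (45.59,95.52) → (45.59,157.18) (closed)

[4] `<circle>` circle, #ff0000→score S510 F1393: (263.77,38.42) → (260.09,49.75) → (250.45,56.75) → (238.55,56.75) → (228.91,49.75) → (225.23,38.42) → (228.91,27.09) → (238.55,20.09) → (250.45,20.09) → (260.09,27.09) → (263.77,38.42) (closed)

[5] `<path>` open polyline, #ff0000→score S510 F1393: (107.89,96.71) → (104.51,140.57) → (118.33,43.49) → (153.38,112.49)

G21
G90
G00 X229.11 Y36.28
M3 S510
G1 X221.33 Y28.61 F1393
G1 X210.40 Y28.69
G1 X202.73 Y36.47
G1 X202.81 Y47.40
G1 X210.59 Y55.07
G1 X221.52 Y54.99
G1 X229.19 Y47.21
G1 X229.11 Y36.28
M5
G00 X228.33 Y9.50
M3 S169
G1 X45.09 Y149.09 F2875
G1 X194.77 Y98.45
G1 X123.95 Y165.01
M5
G00 X45.59 Y157.18
M3 S169
G1 X139.45 Y157.18 F2875
G1 X139.45 Y95.52
G1 X45.59 Y95.52
G1 X45.59 Y157.18
M5
G00 X263.77 Y38.42
M3 S510
G1 X260.09 Y49.75 F1393
G1 X250.45 Y56.75
G1 X238.55 Y56.75
G1 X228.91 Y49.75
G1 X225.23 Y38.42
G1 X228.91 Y27.09
G1 X238.55 Y20.09
G1 X250.45 Y20.09
G1 X260.09 Y27.09
G1 X263.77 Y38.42
M5
G00 X107.89 Y96.71
M3 S510
G1 X104.51 Y140.57 F1393
G1 X118.33 Y43.49
G1 X153.38 Y112.49
M5
G00 X0.00 Y0.00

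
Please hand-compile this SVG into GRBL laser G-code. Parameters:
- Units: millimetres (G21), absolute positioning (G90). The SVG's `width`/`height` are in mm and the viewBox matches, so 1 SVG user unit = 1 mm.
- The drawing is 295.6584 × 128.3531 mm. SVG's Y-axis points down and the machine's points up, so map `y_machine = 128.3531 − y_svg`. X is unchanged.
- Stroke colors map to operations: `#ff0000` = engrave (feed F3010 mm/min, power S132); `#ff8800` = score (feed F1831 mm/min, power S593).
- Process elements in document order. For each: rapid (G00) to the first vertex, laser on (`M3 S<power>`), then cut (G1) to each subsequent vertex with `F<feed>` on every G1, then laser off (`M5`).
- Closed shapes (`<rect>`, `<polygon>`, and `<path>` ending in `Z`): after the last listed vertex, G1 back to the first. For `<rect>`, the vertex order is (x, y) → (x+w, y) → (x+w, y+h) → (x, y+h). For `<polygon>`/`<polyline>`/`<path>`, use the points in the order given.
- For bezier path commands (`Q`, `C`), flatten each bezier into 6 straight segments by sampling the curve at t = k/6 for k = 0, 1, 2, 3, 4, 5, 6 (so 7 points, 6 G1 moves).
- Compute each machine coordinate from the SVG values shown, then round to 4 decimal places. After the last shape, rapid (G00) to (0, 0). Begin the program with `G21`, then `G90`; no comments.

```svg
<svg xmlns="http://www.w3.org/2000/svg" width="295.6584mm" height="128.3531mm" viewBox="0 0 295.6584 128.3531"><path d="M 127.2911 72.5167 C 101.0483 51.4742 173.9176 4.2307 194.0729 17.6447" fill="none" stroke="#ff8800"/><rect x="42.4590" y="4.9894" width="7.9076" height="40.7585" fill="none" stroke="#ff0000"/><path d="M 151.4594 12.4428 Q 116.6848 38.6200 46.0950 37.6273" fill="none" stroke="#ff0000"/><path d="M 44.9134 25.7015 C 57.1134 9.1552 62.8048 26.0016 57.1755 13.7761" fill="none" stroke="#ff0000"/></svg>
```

viewBox `0 0 295.6584 128.3531` with mm width/height → 1 unit = 1 mm. Flip: y_m = 128.3531 − y_svg.

**Shape 1** — `<path>` cubic bezier, stroke `#ff8800` → score (S593, F1831). Control points (SVG): P0=(127.2911,72.5167), P1=(101.0483,51.4742), P2=(173.9176,4.2307), P3=(194.0729,17.6447); sampled at t=k/6. Machine vertices: (127.2911,55.8364) → (121.7261,68.1389) → (128.4625,82.3956) → (143.2827,96.1936) → (161.9695,107.1202) → (180.3053,112.7627) → (194.0729,110.7084). Open path.

**Shape 2** — `<rect>` rectangle, stroke `#ff0000` → engrave (S132, F3010). Machine vertices: (42.4590,123.3637) → (50.3666,123.3637) → (50.3666,82.6052) → (42.4590,82.6052) → (42.4590,123.3637). Closed: final G1 returns to the first vertex.

**Shape 3** — `<path>` quadratic bezier, stroke `#ff0000` → engrave (S132, F3010). Control points (SVG): P0=(151.4594,12.4428), P1=(116.6848,38.6200), P2=(46.0950,37.6273); sampled at t=k/6. Machine vertices: (151.4594,115.9103) → (138.8730,107.9393) → (124.2969,101.4777) → (107.7310,96.5256) → (89.1754,93.0829) → (68.6301,91.1496) → (46.0950,90.7258). Open path.

**Shape 4** — `<path>` cubic bezier, stroke `#ff0000` → engrave (S132, F3010). Control points (SVG): P0=(44.9134,25.7015), P1=(57.1134,9.1552), P2=(62.8048,26.0016), P3=(57.1755,13.7761); sampled at t=k/6. Machine vertices: (44.9134,102.6516) → (50.4487,108.4312) → (54.7656,110.3805) → (57.7304,110.2346) → (59.2095,109.7286) → (59.0690,110.5977) → (57.1755,114.5770). Open path.

G21
G90
G00 X127.2911 Y55.8364
M3 S593
G1 X121.7261 Y68.1389 F1831
G1 X128.4625 Y82.3956 F1831
G1 X143.2827 Y96.1936 F1831
G1 X161.9695 Y107.1202 F1831
G1 X180.3053 Y112.7627 F1831
G1 X194.0729 Y110.7084 F1831
M5
G00 X42.4590 Y123.3637
M3 S132
G1 X50.3666 Y123.3637 F3010
G1 X50.3666 Y82.6052 F3010
G1 X42.4590 Y82.6052 F3010
G1 X42.4590 Y123.3637 F3010
M5
G00 X151.4594 Y115.9103
M3 S132
G1 X138.8730 Y107.9393 F3010
G1 X124.2969 Y101.4777 F3010
G1 X107.7310 Y96.5256 F3010
G1 X89.1754 Y93.0829 F3010
G1 X68.6301 Y91.1496 F3010
G1 X46.0950 Y90.7258 F3010
M5
G00 X44.9134 Y102.6516
M3 S132
G1 X50.4487 Y108.4312 F3010
G1 X54.7656 Y110.3805 F3010
G1 X57.7304 Y110.2346 F3010
G1 X59.2095 Y109.7286 F3010
G1 X59.0690 Y110.5977 F3010
G1 X57.1755 Y114.5770 F3010
M5
G00 X0.0000 Y0.0000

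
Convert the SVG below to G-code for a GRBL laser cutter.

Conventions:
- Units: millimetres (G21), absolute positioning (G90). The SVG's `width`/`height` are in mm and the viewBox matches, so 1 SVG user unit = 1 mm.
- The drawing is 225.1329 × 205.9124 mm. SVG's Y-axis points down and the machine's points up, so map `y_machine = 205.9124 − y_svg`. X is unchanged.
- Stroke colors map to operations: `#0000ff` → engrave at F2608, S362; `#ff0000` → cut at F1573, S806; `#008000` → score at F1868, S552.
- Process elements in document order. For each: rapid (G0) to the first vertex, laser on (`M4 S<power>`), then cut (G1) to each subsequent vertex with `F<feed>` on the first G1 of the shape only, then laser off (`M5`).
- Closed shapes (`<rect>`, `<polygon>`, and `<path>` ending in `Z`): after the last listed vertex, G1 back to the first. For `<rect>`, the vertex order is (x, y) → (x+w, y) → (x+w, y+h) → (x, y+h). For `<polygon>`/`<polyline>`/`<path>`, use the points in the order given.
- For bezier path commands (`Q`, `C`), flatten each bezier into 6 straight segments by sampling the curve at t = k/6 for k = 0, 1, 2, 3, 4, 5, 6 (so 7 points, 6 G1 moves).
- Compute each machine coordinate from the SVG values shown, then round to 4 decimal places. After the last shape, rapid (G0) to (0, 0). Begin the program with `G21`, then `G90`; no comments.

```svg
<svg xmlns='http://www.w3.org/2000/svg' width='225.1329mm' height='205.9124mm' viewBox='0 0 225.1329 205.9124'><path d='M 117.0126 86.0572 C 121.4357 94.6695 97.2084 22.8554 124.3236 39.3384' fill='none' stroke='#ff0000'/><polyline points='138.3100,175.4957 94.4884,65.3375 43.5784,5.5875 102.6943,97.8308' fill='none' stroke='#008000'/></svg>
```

G21
G90
G0 X117.0126 Y119.8552
M4 S806
G1 X117.2070 Y121.4701 F1573
G1 X114.8483 Y131.8027
G1 X112.1586 Y146.1661
G1 X111.3599 Y159.8737
G1 X114.6742 Y168.2385
G1 X124.3236 Y166.5740
M5
G0 X138.3100 Y30.4167
M4 S552
G1 X94.4884 Y140.5749 F1868
G1 X43.5784 Y200.3249
G1 X102.6943 Y108.0816
M5
G0 X0.0000 Y0.0000

Since the viewBox matches the mm dimensions, user units are millimetres directly. The only transform is the Y-flip y_m = 205.9124 − y_svg.

Shape 1 is a cubic bezier drawn with `<path>`. Its stroke #ff0000 means cut at S806, F1573. After flipping Y the toolpath is (117.0126,119.8552) → (117.2070,121.4701) → (114.8483,131.8027) → (112.1586,146.1661) → (111.3599,159.8737) → (114.6742,168.2385) → (124.3236,166.5740).

Shape 2 is a open polyline drawn with `<polyline>`. Its stroke #008000 means score at S552, F1868. After flipping Y the toolpath is (138.3100,30.4167) → (94.4884,140.5749) → (43.5784,200.3249) → (102.6943,108.0816).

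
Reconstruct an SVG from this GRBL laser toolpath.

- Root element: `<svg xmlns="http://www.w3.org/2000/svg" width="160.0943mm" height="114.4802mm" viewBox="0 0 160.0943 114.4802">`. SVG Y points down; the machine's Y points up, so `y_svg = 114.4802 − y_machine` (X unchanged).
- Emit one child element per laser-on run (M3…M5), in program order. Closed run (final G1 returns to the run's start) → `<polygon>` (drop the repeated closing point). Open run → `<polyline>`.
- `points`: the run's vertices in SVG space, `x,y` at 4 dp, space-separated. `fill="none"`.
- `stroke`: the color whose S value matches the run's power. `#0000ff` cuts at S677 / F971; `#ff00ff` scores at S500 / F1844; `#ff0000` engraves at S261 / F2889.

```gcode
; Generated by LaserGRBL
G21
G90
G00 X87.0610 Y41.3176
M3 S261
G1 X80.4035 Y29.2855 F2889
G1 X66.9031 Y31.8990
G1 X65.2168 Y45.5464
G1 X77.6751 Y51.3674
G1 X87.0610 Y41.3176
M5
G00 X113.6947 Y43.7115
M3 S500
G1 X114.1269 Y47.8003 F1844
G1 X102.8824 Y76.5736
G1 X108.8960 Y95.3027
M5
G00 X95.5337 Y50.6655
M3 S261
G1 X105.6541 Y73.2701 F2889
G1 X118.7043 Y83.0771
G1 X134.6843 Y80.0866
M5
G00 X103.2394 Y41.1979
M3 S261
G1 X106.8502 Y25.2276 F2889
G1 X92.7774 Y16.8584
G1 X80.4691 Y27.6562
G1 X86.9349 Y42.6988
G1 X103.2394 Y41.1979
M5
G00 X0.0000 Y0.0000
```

<svg xmlns="http://www.w3.org/2000/svg" width="160.0943mm" height="114.4802mm" viewBox="0 0 160.0943 114.4802">
  <polygon points="87.0610,73.1626 80.4035,85.1947 66.9031,82.5812 65.2168,68.9338 77.6751,63.1128" fill="none" stroke="#ff0000"/>
  <polyline points="113.6947,70.7687 114.1269,66.6799 102.8824,37.9066 108.8960,19.1775" fill="none" stroke="#ff00ff"/>
  <polyline points="95.5337,63.8147 105.6541,41.2101 118.7043,31.4031 134.6843,34.3936" fill="none" stroke="#ff0000"/>
  <polygon points="103.2394,73.2823 106.8502,89.2526 92.7774,97.6218 80.4691,86.8240 86.9349,71.7814" fill="none" stroke="#ff0000"/>
</svg>

Machine Y-up, SVG Y-down with viewBox height 114.4802, so y_svg = 114.4802 − y_machine; X carries over.

Run 1: S261 ⇒ engrave layer `#ff0000`. The run returns to its start, so emit a `<polygon>` with points (Y-flipped): 87.0610,73.1626 80.4035,85.1947 66.9031,82.5812 65.2168,68.9338 77.6751,63.1128.

Run 2: power S500 maps to stroke `#ff00ff` (score). The run is open, so emit a `<polyline>` with points (Y-flipped): 113.6947,70.7687 114.1269,66.6799 102.8824,37.9066 108.8960,19.1775.

Run 3: S261 ⇒ engrave layer `#ff0000`. The run is open, so emit a `<polyline>` with points (Y-flipped): 95.5337,63.8147 105.6541,41.2101 118.7043,31.4031 134.6843,34.3936.

Run 4: power S261 maps to stroke `#ff0000` (engrave). The run returns to its start, so emit a `<polygon>` with points (Y-flipped): 103.2394,73.2823 106.8502,89.2526 92.7774,97.6218 80.4691,86.8240 86.9349,71.7814.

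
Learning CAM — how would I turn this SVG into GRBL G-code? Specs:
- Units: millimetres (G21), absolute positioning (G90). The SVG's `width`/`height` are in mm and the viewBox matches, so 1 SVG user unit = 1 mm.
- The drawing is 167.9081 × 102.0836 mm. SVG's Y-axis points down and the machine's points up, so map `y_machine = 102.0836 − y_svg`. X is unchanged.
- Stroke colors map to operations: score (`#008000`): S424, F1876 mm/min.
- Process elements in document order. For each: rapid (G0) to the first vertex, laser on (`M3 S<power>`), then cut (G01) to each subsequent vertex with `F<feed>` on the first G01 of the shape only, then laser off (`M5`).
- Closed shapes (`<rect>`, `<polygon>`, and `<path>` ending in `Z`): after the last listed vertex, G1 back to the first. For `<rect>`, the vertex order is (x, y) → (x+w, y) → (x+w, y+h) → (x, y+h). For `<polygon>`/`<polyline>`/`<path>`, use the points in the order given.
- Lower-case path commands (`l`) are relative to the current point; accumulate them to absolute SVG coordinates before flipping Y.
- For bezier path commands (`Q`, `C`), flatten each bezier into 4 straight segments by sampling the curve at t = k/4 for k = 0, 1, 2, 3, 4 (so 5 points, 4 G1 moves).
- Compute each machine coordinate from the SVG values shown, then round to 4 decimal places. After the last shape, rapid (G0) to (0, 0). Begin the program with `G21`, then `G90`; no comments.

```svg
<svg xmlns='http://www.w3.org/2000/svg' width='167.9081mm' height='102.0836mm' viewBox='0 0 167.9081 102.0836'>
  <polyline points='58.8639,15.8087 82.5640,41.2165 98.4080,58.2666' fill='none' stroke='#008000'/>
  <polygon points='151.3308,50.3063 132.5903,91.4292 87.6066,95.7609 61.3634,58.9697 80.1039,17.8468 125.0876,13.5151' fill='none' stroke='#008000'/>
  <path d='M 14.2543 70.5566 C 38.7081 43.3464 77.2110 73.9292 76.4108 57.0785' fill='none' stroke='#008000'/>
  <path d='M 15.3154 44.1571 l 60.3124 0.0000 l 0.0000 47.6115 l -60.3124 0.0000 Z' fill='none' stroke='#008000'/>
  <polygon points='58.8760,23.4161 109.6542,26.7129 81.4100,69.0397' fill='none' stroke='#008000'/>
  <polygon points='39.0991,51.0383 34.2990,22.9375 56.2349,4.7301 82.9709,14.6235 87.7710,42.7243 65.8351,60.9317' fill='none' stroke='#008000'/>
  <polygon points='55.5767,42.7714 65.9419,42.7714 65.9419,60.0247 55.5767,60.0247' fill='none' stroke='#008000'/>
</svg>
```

G21
G90
G0 X58.8639 Y86.2749
M3 S424
G01 X82.5640 Y60.8671 F1876
G01 X98.4080 Y43.8170
M5
G0 X151.3308 Y51.7773
M3 S424
G01 X132.5903 Y10.6544 F1876
G01 X87.6066 Y6.3227
G01 X61.3634 Y43.1139
G01 X80.1039 Y84.2368
G01 X125.0876 Y88.5685
G01 X151.3308 Y51.7773
M5
G0 X14.2543 Y31.5270
M3 S424
G01 X34.3952 Y42.7426 F1876
G01 X54.8028 Y42.1509
G01 X70.4752 Y39.6167
G01 X76.4108 Y45.0051
M5
G0 X15.3154 Y57.9265
M3 S424
G01 X75.6278 Y57.9265 F1876
G01 X75.6278 Y10.3150
G01 X15.3154 Y10.3150
G01 X15.3154 Y57.9265
M5
G0 X58.8760 Y78.6675
M3 S424
G01 X109.6542 Y75.3707 F1876
G01 X81.4100 Y33.0439
G01 X58.8760 Y78.6675
M5
G0 X39.0991 Y51.0453
M3 S424
G01 X34.2990 Y79.1461 F1876
G01 X56.2349 Y97.3535
G01 X82.9709 Y87.4601
G01 X87.7710 Y59.3593
G01 X65.8351 Y41.1519
G01 X39.0991 Y51.0453
M5
G0 X55.5767 Y59.3122
M3 S424
G01 X65.9419 Y59.3122 F1876
G01 X65.9419 Y42.0589
G01 X55.5767 Y42.0589
G01 X55.5767 Y59.3122
M5
G0 X0.0000 Y0.0000

Since the viewBox matches the mm dimensions, user units are millimetres directly. The only transform is the Y-flip y_m = 102.0836 − y_svg.

Shape 1 is a open polyline drawn with `<polyline>`. Its stroke #008000 means score at S424, F1876. After flipping Y the toolpath is (58.8639,86.2749) → (82.5640,60.8671) → (98.4080,43.8170).

Shape 2 is a regular polygon drawn with `<polygon>`. Its stroke #008000 means score at S424, F1876. After flipping Y the toolpath is (151.3308,51.7773) → (132.5903,10.6544) → (87.6066,6.3227) → (61.3634,43.1139) → (80.1039,84.2368) → (125.0876,88.5685) → (151.3308,51.7773), returning to the start.

Shape 3 is a cubic bezier drawn with `<path>`. Its stroke #008000 means score at S424, F1876. After flipping Y the toolpath is (14.2543,31.5270) → (34.3952,42.7426) → (54.8028,42.1509) → (70.4752,39.6167) → (76.4108,45.0051).

Shape 4 is a rectangle drawn with `<path>`. Its stroke #008000 means score at S424, F1876. After flipping Y the toolpath is (15.3154,57.9265) → (75.6278,57.9265) → (75.6278,10.3150) → (15.3154,10.3150) → (15.3154,57.9265), returning to the start.

Shape 5 is a regular polygon drawn with `<polygon>`. Its stroke #008000 means score at S424, F1876. After flipping Y the toolpath is (58.8760,78.6675) → (109.6542,75.3707) → (81.4100,33.0439) → (58.8760,78.6675), returning to the start.

Shape 6 is a regular polygon drawn with `<polygon>`. Its stroke #008000 means score at S424, F1876. After flipping Y the toolpath is (39.0991,51.0453) → (34.2990,79.1461) → (56.2349,97.3535) → (82.9709,87.4601) → (87.7710,59.3593) → (65.8351,41.1519) → (39.0991,51.0453), returning to the start.

Shape 7 is a rectangle drawn with `<polygon>`. Its stroke #008000 means score at S424, F1876. After flipping Y the toolpath is (55.5767,59.3122) → (65.9419,59.3122) → (65.9419,42.0589) → (55.5767,42.0589) → (55.5767,59.3122), returning to the start.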